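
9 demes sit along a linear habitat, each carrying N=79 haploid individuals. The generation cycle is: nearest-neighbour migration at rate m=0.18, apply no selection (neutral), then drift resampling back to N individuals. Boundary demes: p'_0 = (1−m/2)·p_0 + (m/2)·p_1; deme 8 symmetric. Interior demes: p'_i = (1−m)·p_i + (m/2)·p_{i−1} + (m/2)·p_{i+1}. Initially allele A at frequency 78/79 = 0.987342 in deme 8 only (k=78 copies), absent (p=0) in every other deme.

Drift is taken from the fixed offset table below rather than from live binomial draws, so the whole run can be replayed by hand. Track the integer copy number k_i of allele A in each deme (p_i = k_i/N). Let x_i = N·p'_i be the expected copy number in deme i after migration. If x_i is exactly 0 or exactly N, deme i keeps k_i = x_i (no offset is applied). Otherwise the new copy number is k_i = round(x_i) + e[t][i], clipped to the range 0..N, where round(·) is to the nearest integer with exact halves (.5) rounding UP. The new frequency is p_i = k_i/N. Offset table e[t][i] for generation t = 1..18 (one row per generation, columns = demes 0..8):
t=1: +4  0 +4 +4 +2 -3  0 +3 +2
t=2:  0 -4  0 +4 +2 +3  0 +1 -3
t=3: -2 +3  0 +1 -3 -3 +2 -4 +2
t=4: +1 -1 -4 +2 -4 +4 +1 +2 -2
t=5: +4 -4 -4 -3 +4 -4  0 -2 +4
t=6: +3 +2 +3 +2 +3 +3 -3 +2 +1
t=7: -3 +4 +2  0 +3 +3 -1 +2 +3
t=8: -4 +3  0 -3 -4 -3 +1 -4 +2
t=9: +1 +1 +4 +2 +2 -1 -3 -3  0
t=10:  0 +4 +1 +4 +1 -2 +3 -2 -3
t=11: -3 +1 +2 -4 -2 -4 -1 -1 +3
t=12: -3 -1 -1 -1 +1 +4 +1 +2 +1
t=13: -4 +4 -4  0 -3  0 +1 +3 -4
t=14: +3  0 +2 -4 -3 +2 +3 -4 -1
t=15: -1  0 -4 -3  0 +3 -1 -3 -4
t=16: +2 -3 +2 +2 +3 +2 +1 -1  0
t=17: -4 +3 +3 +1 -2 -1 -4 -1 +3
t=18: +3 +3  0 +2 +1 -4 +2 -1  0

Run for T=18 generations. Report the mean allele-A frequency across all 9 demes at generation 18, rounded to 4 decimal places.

t=0: k=[0 0 0 0 0 0 0 0 78]
t=1: x=[0.0000 0.0000 0.0000 0.0000 0.0000 0.0000 0.0000 7.0200 70.9800] k=[0 0 0 0 0 0 0 10 73]
t=2: x=[0.0000 0.0000 0.0000 0.0000 0.0000 0.0000 0.9000 14.7700 67.3300] k=[0 0 0 0 0 0 1 16 64]
t=3: x=[0.0000 0.0000 0.0000 0.0000 0.0000 0.0900 2.2600 18.9700 59.6800] k=[0 0 0 0 0 0 4 15 62]
t=4: x=[0.0000 0.0000 0.0000 0.0000 0.0000 0.3600 4.6300 18.2400 57.7700] k=[0 0 0 0 0 4 6 20 56]
t=5: x=[0.0000 0.0000 0.0000 0.0000 0.3600 3.8200 7.0800 21.9800 52.7600] k=[0 0 0 0 4 0 7 20 57]
t=6: x=[0.0000 0.0000 0.0000 0.3600 3.2800 0.9900 7.5400 22.1600 53.6700] k=[0 0 0 2 6 4 5 24 55]
t=7: x=[0.0000 0.0000 0.1800 2.1800 5.4600 4.2700 6.6200 25.0800 52.2100] k=[0 0 2 2 8 7 6 27 55]
t=8: x=[0.0000 0.1800 1.8200 2.5400 7.3700 7.0000 7.9800 27.6300 52.4800] k=[0 3 2 0 3 4 9 24 54]
t=9: x=[0.2700 2.6400 1.9100 0.4500 2.8200 4.3600 9.9000 25.3500 51.3000] k=[1 4 6 2 5 3 7 22 51]
t=10: x=[1.2700 3.9100 5.4600 2.6300 4.5500 3.5400 7.9900 23.2600 48.3900] k=[1 8 6 7 6 2 11 21 45]
t=11: x=[1.6300 7.1900 6.2700 6.8200 5.7300 3.1700 11.0900 22.2600 42.8400] k=[0 8 8 3 4 0 10 21 46]
t=12: x=[0.7200 7.2800 7.5500 3.5400 3.5500 1.2600 10.0900 22.2600 43.7500] k=[0 6 7 3 5 5 11 24 45]
t=13: x=[0.5400 5.5500 6.5500 3.5400 4.8200 5.5400 11.6300 24.7200 43.1100] k=[0 10 3 4 2 6 13 28 39]
t=14: x=[0.9000 8.4700 3.7200 3.7300 2.5400 6.2700 13.7200 27.6400 38.0100] k=[4 8 6 0 0 8 17 24 37]
t=15: x=[4.3600 7.4600 5.6400 0.5400 0.7200 8.0900 16.8200 24.5400 35.8300] k=[3 7 2 0 1 11 16 22 32]
t=16: x=[3.3600 6.1900 2.2700 0.2700 1.8100 10.5500 16.0900 22.3600 31.1000] k=[5 3 4 2 5 13 17 21 31]
t=17: x=[4.8200 3.2700 3.7300 2.4500 5.4500 12.6400 17.0000 21.5400 30.1000] k=[1 6 7 3 3 12 13 21 33]
t=18: x=[1.4500 5.6400 6.5500 3.3600 3.8100 11.2800 13.6300 21.3600 31.9200] k=[4 9 7 5 5 7 16 20 32]

0.1477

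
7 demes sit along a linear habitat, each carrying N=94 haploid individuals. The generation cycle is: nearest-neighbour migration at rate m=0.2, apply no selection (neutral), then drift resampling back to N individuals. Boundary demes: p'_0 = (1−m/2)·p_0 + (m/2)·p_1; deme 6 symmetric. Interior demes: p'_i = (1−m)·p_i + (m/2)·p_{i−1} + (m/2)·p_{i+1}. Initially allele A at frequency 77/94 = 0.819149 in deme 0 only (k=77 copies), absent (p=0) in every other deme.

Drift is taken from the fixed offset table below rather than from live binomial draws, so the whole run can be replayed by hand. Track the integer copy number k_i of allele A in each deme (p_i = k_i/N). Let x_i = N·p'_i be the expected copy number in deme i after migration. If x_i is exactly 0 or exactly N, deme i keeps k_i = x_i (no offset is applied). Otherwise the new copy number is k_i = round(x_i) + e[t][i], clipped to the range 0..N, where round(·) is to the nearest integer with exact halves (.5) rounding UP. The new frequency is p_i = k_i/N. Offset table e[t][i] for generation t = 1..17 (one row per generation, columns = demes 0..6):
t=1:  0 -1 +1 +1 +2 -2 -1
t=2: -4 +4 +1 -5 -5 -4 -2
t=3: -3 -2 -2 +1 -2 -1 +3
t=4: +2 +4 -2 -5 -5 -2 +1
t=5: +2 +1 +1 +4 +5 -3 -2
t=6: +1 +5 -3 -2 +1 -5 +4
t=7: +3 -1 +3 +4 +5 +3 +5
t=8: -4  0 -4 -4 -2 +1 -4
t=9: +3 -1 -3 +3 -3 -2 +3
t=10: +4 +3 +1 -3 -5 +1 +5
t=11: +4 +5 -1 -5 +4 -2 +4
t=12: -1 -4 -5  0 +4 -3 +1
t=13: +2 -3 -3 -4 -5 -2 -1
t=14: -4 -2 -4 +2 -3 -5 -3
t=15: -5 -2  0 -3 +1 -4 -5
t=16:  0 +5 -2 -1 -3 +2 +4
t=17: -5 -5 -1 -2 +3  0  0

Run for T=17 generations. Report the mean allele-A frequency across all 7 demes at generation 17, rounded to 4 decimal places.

0.0866

t=0: k=[77 0 0 0 0 0 0]
t=1: x=[69.3000 7.7000 0.0000 0.0000 0.0000 0.0000 0.0000] k=[69 7 0 0 0 0 0]
t=2: x=[62.8000 12.5000 0.7000 0.0000 0.0000 0.0000 0.0000] k=[59 17 2 0 0 0 0]
t=3: x=[54.8000 19.7000 3.3000 0.2000 0.0000 0.0000 0.0000] k=[52 18 1 1 0 0 0]
t=4: x=[48.6000 19.7000 2.7000 0.9000 0.1000 0.0000 0.0000] k=[51 24 1 0 0 0 0]
t=5: x=[48.3000 24.4000 3.2000 0.1000 0.0000 0.0000 0.0000] k=[50 25 4 4 0 0 0]
t=6: x=[47.5000 25.4000 6.1000 3.6000 0.4000 0.0000 0.0000] k=[49 30 3 2 1 0 0]
t=7: x=[47.1000 29.2000 5.6000 2.0000 1.0000 0.1000 0.0000] k=[50 28 9 6 6 3 0]
t=8: x=[47.8000 28.3000 10.6000 6.3000 5.7000 3.0000 0.3000] k=[44 28 7 2 4 4 0]
t=9: x=[42.4000 27.5000 8.6000 2.7000 3.8000 3.6000 0.4000] k=[45 27 6 6 1 2 3]
t=10: x=[43.2000 26.7000 8.1000 5.5000 1.6000 2.0000 2.9000] k=[47 30 9 3 0 3 8]
t=11: x=[45.3000 29.6000 10.5000 3.3000 0.6000 3.2000 7.5000] k=[49 35 10 0 5 1 12]
t=12: x=[47.6000 33.9000 11.5000 1.5000 4.1000 2.5000 10.9000] k=[47 30 7 2 8 0 12]
t=13: x=[45.3000 29.4000 8.8000 3.1000 6.6000 2.0000 10.8000] k=[47 26 6 0 2 0 10]
t=14: x=[44.9000 26.1000 7.4000 0.8000 1.6000 1.2000 9.0000] k=[41 24 3 3 0 0 6]
t=15: x=[39.3000 23.6000 5.1000 2.7000 0.3000 0.6000 5.4000] k=[34 22 5 0 1 0 0]
t=16: x=[32.8000 21.5000 6.2000 0.6000 0.8000 0.1000 0.0000] k=[33 27 4 0 0 2 0]
t=17: x=[32.4000 25.3000 5.9000 0.4000 0.2000 1.6000 0.2000] k=[27 20 5 0 3 2 0]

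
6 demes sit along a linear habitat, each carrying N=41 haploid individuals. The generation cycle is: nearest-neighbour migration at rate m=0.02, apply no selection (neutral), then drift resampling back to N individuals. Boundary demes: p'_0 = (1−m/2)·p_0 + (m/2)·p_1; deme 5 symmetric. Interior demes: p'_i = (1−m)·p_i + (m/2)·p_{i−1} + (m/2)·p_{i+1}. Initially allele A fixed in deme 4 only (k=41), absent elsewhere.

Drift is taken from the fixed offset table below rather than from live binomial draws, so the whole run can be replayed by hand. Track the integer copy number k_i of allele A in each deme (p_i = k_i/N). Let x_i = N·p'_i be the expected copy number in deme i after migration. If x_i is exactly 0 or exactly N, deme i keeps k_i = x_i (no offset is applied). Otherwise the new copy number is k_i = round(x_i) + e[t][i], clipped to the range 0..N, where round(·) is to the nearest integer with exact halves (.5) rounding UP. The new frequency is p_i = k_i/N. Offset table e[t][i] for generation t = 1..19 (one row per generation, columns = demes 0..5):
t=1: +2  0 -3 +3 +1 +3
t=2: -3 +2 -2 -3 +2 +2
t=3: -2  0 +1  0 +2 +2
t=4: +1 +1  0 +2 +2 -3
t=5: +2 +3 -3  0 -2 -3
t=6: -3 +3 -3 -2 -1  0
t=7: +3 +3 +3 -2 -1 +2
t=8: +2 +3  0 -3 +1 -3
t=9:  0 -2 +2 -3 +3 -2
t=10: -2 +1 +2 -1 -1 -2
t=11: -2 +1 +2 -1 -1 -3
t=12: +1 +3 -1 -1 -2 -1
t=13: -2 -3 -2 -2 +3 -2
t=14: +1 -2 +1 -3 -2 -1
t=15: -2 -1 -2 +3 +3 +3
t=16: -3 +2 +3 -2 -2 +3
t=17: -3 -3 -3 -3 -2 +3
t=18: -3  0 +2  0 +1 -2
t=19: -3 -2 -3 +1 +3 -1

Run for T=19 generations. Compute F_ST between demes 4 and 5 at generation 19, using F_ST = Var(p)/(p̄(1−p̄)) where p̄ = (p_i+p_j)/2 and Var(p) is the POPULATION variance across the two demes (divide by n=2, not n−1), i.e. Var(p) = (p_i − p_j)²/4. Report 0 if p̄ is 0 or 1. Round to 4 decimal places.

t=0: k=[0 0 0 0 41 0]
t=1: x=[0.0000 0.0000 0.0000 0.4100 40.1800 0.4100] k=[0 0 0 3 41 3]
t=2: x=[0.0000 0.0000 0.0300 3.3500 40.2400 3.3800] k=[0 0 0 0 41 5]
t=3: x=[0.0000 0.0000 0.0000 0.4100 40.2300 5.3600] k=[0 0 0 0 41 7]
t=4: x=[0.0000 0.0000 0.0000 0.4100 40.2500 7.3400] k=[0 0 0 2 41 4]
t=5: x=[0.0000 0.0000 0.0200 2.3700 40.2400 4.3700] k=[0 0 0 2 38 1]
t=6: x=[0.0000 0.0000 0.0200 2.3400 37.2700 1.3700] k=[0 0 0 0 36 1]
t=7: x=[0.0000 0.0000 0.0000 0.3600 35.2900 1.3500] k=[0 0 0 0 34 3]
t=8: x=[0.0000 0.0000 0.0000 0.3400 33.3500 3.3100] k=[0 0 0 0 34 0]
t=9: x=[0.0000 0.0000 0.0000 0.3400 33.3200 0.3400] k=[0 0 0 0 36 0]
t=10: x=[0.0000 0.0000 0.0000 0.3600 35.2800 0.3600] k=[0 0 0 0 34 0]
t=11: x=[0.0000 0.0000 0.0000 0.3400 33.3200 0.3400] k=[0 0 0 0 32 0]
t=12: x=[0.0000 0.0000 0.0000 0.3200 31.3600 0.3200] k=[0 0 0 0 29 0]
t=13: x=[0.0000 0.0000 0.0000 0.2900 28.4200 0.2900] k=[0 0 0 0 31 0]
t=14: x=[0.0000 0.0000 0.0000 0.3100 30.3800 0.3100] k=[0 0 0 0 28 0]
t=15: x=[0.0000 0.0000 0.0000 0.2800 27.4400 0.2800] k=[0 0 0 3 30 3]
t=16: x=[0.0000 0.0000 0.0300 3.2400 29.4600 3.2700] k=[0 0 3 1 27 6]
t=17: x=[0.0000 0.0300 2.9500 1.2800 26.5300 6.2100] k=[0 0 0 0 25 9]
t=18: x=[0.0000 0.0000 0.0000 0.2500 24.5900 9.1600] k=[0 0 0 0 26 7]
t=19: x=[0.0000 0.0000 0.0000 0.2600 25.5500 7.1900] k=[0 0 0 1 29 6]

0.3216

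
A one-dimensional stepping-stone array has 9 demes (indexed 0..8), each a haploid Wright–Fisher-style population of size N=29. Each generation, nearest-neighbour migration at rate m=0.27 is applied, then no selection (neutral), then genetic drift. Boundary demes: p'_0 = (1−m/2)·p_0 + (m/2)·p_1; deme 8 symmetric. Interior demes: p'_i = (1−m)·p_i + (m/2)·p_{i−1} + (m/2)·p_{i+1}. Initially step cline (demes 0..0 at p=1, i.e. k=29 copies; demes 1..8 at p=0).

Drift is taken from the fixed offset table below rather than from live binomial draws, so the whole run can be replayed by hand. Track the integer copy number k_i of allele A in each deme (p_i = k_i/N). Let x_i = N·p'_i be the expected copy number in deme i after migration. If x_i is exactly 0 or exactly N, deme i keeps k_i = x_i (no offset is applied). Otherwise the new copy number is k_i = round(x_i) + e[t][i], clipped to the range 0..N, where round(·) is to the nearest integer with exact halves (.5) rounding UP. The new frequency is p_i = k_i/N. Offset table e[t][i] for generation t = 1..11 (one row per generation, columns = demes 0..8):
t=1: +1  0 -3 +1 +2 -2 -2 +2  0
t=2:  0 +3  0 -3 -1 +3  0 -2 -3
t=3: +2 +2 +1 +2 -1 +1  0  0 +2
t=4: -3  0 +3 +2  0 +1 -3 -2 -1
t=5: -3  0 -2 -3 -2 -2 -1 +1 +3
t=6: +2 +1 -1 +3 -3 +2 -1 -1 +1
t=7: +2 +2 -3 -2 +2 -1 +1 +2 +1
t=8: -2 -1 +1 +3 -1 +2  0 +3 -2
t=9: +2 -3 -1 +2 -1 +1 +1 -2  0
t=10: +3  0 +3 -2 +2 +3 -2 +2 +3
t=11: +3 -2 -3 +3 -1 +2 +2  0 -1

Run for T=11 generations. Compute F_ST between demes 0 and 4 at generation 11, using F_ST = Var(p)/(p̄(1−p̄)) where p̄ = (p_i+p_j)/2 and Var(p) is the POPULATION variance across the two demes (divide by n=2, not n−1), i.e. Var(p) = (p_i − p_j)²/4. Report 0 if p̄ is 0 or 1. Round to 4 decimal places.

0.3971

t=0: k=[29 0 0 0 0 0 0 0 0]
t=1: x=[25.0850 3.9150 0.0000 0.0000 0.0000 0.0000 0.0000 0.0000 0.0000] k=[26 4 0 0 0 0 0 0 0]
t=2: x=[23.0300 6.4300 0.5400 0.0000 0.0000 0.0000 0.0000 0.0000 0.0000] k=[23 9 1 0 0 0 0 0 0]
t=3: x=[21.1100 9.8100 1.9450 0.1350 0.0000 0.0000 0.0000 0.0000 0.0000] k=[23 12 3 2 0 0 0 0 0]
t=4: x=[21.5150 12.2700 4.0800 1.8650 0.2700 0.0000 0.0000 0.0000 0.0000] k=[19 12 7 4 0 0 0 0 0]
t=5: x=[18.0550 12.2700 7.2700 3.8650 0.5400 0.0000 0.0000 0.0000 0.0000] k=[15 12 5 1 0 0 0 0 0]
t=6: x=[14.5950 11.4600 5.4050 1.4050 0.1350 0.0000 0.0000 0.0000 0.0000] k=[17 12 4 4 0 0 0 0 0]
t=7: x=[16.3250 11.5950 5.0800 3.4600 0.5400 0.0000 0.0000 0.0000 0.0000] k=[18 14 2 1 3 0 0 0 0]
t=8: x=[17.4600 12.9200 3.4850 1.4050 2.3250 0.4050 0.0000 0.0000 0.0000] k=[15 12 4 4 1 2 0 0 0]
t=9: x=[14.5950 11.3250 5.0800 3.5950 1.5400 1.5950 0.2700 0.0000 0.0000] k=[17 8 4 6 1 3 1 0 0]
t=10: x=[15.7850 8.6750 4.8100 5.0550 1.9450 2.4600 1.1350 0.1350 0.0000] k=[19 9 8 3 4 5 0 2 0]
t=11: x=[17.6500 10.2150 7.4600 3.8100 4.0000 4.1900 0.9450 1.4600 0.2700] k=[21 8 4 7 3 6 3 1 0]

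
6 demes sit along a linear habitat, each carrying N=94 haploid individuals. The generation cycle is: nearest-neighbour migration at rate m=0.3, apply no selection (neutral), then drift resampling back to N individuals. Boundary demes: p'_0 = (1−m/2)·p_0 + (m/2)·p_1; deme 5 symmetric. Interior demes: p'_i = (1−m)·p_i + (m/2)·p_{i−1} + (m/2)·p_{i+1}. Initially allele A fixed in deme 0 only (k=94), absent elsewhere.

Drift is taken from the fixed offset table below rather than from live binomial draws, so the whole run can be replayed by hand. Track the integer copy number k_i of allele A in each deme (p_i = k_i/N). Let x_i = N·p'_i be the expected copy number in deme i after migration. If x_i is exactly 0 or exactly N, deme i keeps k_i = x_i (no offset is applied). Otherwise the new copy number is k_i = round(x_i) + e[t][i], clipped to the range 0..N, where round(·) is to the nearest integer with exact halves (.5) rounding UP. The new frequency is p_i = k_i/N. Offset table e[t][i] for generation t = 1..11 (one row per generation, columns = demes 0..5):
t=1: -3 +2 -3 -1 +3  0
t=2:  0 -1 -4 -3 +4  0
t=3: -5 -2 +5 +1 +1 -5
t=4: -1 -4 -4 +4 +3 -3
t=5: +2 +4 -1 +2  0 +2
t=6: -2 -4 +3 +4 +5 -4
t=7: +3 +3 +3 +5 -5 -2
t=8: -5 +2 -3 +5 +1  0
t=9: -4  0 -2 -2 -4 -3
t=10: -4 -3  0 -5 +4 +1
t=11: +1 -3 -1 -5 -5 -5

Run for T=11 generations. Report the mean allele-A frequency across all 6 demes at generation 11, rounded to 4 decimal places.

t=0: k=[94 0 0 0 0 0]
t=1: x=[79.9000 14.1000 0.0000 0.0000 0.0000 0.0000] k=[77 16 0 0 0 0]
t=2: x=[67.8500 22.7500 2.4000 0.0000 0.0000 0.0000] k=[68 22 0 0 0 0]
t=3: x=[61.1000 25.6000 3.3000 0.0000 0.0000 0.0000] k=[56 24 8 0 0 0]
t=4: x=[51.2000 26.4000 9.2000 1.2000 0.0000 0.0000] k=[50 22 5 5 0 0]
t=5: x=[45.8000 23.6500 7.5500 4.2500 0.7500 0.0000] k=[48 28 7 6 1 0]
t=6: x=[45.0000 27.8500 10.0000 5.4000 1.6000 0.1500] k=[43 24 13 9 7 0]
t=7: x=[40.1500 25.2000 14.0500 9.3000 6.2500 1.0500] k=[43 28 17 14 1 0]
t=8: x=[40.7500 28.6000 18.2000 12.5000 2.8000 0.1500] k=[36 31 15 18 4 0]
t=9: x=[35.2500 29.3500 17.8500 15.4500 5.5000 0.6000] k=[31 29 16 13 2 0]
t=10: x=[30.7000 27.3500 17.5000 11.8000 3.3500 0.3000] k=[27 24 18 7 7 1]
t=11: x=[26.5500 23.5500 17.2500 8.6500 6.1000 1.9000] k=[28 21 16 4 1 0]

0.1241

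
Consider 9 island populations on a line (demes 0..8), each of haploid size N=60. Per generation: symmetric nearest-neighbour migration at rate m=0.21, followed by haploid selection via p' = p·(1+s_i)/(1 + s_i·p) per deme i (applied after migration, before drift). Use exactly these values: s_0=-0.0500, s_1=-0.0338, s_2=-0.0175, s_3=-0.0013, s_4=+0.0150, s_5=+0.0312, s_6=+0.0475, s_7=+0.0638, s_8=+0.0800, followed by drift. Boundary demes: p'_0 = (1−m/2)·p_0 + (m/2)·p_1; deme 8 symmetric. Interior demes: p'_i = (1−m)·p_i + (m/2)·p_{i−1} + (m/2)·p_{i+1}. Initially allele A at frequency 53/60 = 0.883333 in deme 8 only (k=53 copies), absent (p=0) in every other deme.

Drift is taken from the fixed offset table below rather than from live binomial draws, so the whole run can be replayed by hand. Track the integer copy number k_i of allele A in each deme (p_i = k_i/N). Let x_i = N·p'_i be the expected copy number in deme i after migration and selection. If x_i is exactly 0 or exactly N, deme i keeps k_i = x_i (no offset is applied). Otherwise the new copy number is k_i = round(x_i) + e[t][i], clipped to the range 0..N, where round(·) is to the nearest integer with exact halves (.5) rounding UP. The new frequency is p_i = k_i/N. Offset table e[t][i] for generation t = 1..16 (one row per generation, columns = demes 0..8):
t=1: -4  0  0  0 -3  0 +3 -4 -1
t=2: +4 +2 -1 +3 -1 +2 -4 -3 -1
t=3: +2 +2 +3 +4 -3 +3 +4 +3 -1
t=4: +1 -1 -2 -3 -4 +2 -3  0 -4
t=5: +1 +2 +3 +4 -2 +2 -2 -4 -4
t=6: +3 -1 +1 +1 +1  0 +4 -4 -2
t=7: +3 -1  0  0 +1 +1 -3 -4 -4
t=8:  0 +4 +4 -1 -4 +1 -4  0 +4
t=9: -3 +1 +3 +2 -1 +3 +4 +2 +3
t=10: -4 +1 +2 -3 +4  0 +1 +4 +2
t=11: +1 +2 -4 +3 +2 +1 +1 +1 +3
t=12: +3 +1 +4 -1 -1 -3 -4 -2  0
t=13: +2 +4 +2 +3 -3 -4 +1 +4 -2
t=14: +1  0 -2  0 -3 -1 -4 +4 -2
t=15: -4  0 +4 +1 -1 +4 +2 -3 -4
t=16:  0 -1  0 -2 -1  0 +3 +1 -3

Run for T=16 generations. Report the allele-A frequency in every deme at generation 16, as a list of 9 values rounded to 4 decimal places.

[0.0000, 0.0333, 0.1000, 0.0500, 0.0000, 0.0833, 0.2167, 0.3833, 0.3667]

t=0: k=[0 0 0 0 0 0 0 0 53]
t=1: x=[0.0000 0.0000 0.0000 0.0000 0.0000 0.0000 0.0000 5.8852 48.1824] k=[0 0 0 0 0 0 0 2 47]
t=2: x=[0.0000 0.0000 0.0000 0.0000 0.0000 0.0000 0.2199 6.8830 43.2208] k=[0 0 0 0 0 0 0 4 42]
t=3: x=[0.0000 0.0000 0.0000 0.0000 0.0000 0.0000 0.4398 7.9887 39.0707] k=[0 0 0 0 0 0 4 11 38]
t=4: x=[0.0000 0.0000 0.0000 0.0000 0.0000 0.4330 4.5046 13.7443 36.2773] k=[0 0 0 0 0 2 2 14 32]
t=5: x=[0.0000 0.0000 0.0000 0.0000 0.2131 1.8441 3.4061 15.3250 31.2637] k=[0 0 0 0 0 4 1 11 27]
t=6: x=[0.0000 0.0000 0.0000 0.0000 0.4263 3.3612 2.4727 12.2209 26.4526] k=[0 0 0 0 1 3 6 8 24]
t=7: x=[0.0000 0.0000 0.0000 0.1049 1.1213 3.1967 6.1463 9.9738 23.4089] k=[0 0 0 0 2 4 3 6 19]
t=8: x=[0.0000 0.0000 0.0000 0.2097 2.0290 3.7927 3.5728 7.4440 18.6083] k=[0 0 0 0 0 5 0 7 23]
t=9: x=[0.0000 0.0000 0.0000 0.0000 0.5328 4.0649 1.3185 8.3811 22.3892] k=[0 0 0 0 0 7 5 10 25]
t=10: x=[0.0000 0.0000 0.0000 0.0000 0.7459 6.2243 5.9803 11.6185 24.5328] k=[0 0 0 0 5 6 7 16 27]
t=11: x=[0.0000 0.0000 0.0000 0.5243 4.6434 6.1680 8.1617 16.9520 26.9828] k=[0 0 0 4 7 7 9 18 30]
t=12: x=[0.0000 0.0000 0.4127 3.8903 6.7740 7.4072 10.1194 19.1113 29.8937] k=[0 0 4 3 6 4 6 17 30]
t=13: x=[0.0000 0.4059 3.4177 3.4158 5.5495 4.5475 7.2351 17.9790 29.7885] k=[0 4 5 6 3 1 8 22 28]
t=14: x=[0.3991 3.5679 4.9197 5.5734 3.1491 2.0037 9.0871 22.0147 28.5189] k=[1 4 3 6 0 1 5 26 27]
t=15: x=[1.2506 3.4660 3.3635 5.0490 0.7459 1.3551 7.0693 24.7947 28.0410] k=[0 3 7 6 0 5 9 22 24]
t=16: x=[0.2993 3.0053 6.3737 5.4685 1.1720 5.0349 10.3360 21.6941 24.9033] k=[0 2 6 3 0 5 13 23 22]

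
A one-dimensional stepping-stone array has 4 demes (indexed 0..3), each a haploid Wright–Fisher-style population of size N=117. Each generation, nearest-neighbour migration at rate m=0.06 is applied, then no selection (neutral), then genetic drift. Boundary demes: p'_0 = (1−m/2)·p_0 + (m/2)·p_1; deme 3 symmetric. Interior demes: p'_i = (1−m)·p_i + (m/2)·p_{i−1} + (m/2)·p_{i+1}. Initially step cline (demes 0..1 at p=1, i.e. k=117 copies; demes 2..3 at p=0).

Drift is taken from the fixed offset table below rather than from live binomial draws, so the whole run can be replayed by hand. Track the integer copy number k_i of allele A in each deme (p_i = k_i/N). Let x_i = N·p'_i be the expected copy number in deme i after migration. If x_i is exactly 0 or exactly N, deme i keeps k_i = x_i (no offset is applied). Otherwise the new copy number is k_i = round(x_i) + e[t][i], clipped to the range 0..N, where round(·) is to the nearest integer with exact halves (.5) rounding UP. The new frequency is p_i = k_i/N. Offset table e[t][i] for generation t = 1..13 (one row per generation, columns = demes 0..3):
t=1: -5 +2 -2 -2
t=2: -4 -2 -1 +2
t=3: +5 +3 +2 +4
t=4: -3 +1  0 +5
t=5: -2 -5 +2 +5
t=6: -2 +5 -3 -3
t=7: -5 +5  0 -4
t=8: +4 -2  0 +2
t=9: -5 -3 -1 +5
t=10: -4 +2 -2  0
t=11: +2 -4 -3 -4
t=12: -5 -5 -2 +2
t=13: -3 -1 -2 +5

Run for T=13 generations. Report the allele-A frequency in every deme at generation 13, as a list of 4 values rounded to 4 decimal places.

t=0: k=[117 117 0 0]
t=1: x=[117.0000 113.4900 3.5100 0.0000] k=[117 115 2 0]
t=2: x=[116.9400 111.6700 5.3300 0.0600] k=[113 110 4 2]
t=3: x=[112.9100 106.9100 7.1200 2.0600] k=[117 110 9 6]
t=4: x=[116.7900 107.1800 11.9400 6.0900] k=[114 108 12 11]
t=5: x=[113.8200 105.3000 14.8500 11.0300] k=[112 100 17 16]
t=6: x=[111.6400 97.8700 19.4600 16.0300] k=[110 103 16 13]
t=7: x=[109.7900 100.6000 18.5200 13.0900] k=[105 106 19 9]
t=8: x=[105.0300 103.3600 21.3100 9.3000] k=[109 101 21 11]
t=9: x=[108.7600 98.8400 23.1000 11.3000] k=[104 96 22 16]
t=10: x=[103.7600 94.0200 24.0400 16.1800] k=[100 96 22 16]
t=11: x=[99.8800 93.9000 24.0400 16.1800] k=[102 90 21 12]
t=12: x=[101.6400 88.2900 22.8000 12.2700] k=[97 83 21 14]
t=13: x=[96.5800 81.5600 22.6500 14.2100] k=[94 81 21 19]

[0.8034, 0.6923, 0.1795, 0.1624]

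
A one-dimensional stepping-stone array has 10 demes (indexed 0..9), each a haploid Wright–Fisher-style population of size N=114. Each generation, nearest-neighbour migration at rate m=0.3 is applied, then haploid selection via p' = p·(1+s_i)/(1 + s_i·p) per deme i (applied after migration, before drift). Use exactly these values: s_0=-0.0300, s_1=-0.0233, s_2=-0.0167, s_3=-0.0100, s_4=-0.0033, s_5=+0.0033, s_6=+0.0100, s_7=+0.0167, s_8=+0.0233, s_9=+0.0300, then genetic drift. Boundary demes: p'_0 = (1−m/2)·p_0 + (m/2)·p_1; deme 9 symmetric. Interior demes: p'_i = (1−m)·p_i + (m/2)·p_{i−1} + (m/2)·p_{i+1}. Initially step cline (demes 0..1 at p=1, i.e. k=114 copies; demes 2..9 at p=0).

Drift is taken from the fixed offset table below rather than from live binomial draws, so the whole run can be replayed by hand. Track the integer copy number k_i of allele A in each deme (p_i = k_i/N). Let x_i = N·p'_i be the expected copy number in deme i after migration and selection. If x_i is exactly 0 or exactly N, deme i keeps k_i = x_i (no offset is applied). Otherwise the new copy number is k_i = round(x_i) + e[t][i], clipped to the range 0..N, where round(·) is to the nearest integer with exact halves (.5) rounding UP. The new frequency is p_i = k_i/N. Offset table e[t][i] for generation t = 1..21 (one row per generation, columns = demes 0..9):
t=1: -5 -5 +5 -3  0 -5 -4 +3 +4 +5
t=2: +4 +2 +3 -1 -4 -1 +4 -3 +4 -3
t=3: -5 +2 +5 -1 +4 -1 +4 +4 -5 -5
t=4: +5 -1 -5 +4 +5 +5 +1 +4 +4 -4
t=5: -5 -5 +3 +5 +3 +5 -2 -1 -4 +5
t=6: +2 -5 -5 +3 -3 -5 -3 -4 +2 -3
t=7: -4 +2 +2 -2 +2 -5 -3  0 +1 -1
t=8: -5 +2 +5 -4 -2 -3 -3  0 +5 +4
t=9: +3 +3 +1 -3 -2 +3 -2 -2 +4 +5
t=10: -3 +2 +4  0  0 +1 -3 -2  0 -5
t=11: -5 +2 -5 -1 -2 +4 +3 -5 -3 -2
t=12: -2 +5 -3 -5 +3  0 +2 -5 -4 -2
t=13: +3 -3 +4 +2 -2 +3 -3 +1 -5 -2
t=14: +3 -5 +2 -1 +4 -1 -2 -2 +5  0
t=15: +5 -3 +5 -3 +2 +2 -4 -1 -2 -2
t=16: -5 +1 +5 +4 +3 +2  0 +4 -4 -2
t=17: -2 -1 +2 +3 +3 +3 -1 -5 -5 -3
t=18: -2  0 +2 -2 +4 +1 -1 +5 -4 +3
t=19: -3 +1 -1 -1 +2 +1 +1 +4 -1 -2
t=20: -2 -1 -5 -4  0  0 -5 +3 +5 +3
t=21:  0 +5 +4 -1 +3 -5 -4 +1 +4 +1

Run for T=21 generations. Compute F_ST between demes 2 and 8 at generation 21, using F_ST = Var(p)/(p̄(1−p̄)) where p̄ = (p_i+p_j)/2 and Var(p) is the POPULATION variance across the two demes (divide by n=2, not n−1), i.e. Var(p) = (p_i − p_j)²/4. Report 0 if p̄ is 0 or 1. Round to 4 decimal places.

t=0: k=[114 114 0 0 0 0 0 0 0 0]
t=1: x=[114.0000 96.5545 16.8567 0.0000 0.0000 0.0000 0.0000 0.0000 0.0000 0.0000] k=[114 92 22 0 0 0 0 0 0 0]
t=2: x=[110.6010 84.2850 28.8357 3.2679 0.0000 0.0000 0.0000 0.0000 0.0000 0.0000] k=[114 86 32 2 0 0 0 0 0 0]
t=3: x=[109.6750 81.5556 35.1890 6.1413 0.2990 0.0000 0.0000 0.0000 0.0000 0.0000] k=[105 84 40 5 4 0 0 0 0 0]
t=4: x=[101.5154 79.9901 40.9072 10.0079 3.5386 0.6020 0.0000 0.0000 0.0000 0.0000] k=[107 79 36 14 9 6 0 0 0 0]
t=5: x=[102.4886 76.1564 38.7182 16.4083 9.2718 5.5674 0.9089 0.0000 0.0000 0.0000] k=[97 71 42 21 12 11 0 0 0 0]
t=6: x=[92.5751 69.9143 42.7491 22.6172 13.1615 9.5287 1.6663 0.0000 0.0000 0.0000] k=[95 65 38 26 10 5 0 0 0 0]
t=7: x=[89.9267 64.7917 39.8126 25.2022 11.6155 5.0158 0.7575 0.0000 0.0000 0.0000] k=[86 67 42 23 14 0 0 0 0 0]
t=8: x=[82.4599 65.4440 42.4503 24.3072 13.2113 2.1068 0.0000 0.0000 0.0000 0.0000] k=[77 67 47 20 11 0 0 0 0 0]
t=9: x=[74.7196 64.8419 45.4888 22.5178 10.6680 1.6554 0.0000 0.0000 0.0000 0.0000] k=[78 68 46 20 9 5 0 0 0 0]
t=10: x=[75.7296 65.5444 44.9407 22.0706 10.0197 4.8653 0.7575 0.0000 0.0000 0.0000] k=[73 68 49 22 10 6 0 0 0 0]
t=11: x=[71.4408 65.2433 47.3332 24.0587 11.1667 5.7179 0.9089 0.0000 0.0000 0.0000] k=[66 67 42 23 9 10 4 0 0 0]
t=12: x=[65.3023 62.4350 42.4503 23.5616 11.2165 8.9772 4.3414 0.6100 0.0000 0.0000] k=[63 67 39 19 14 9 6 0 0 0]
t=13: x=[62.7421 61.5330 39.7628 21.0768 13.9595 9.3282 5.6028 0.9149 0.0000 0.0000] k=[66 59 44 23 12 12 3 2 0 0]
t=14: x=[64.0971 57.1281 42.6495 24.3072 13.6103 10.6819 4.2404 1.8804 0.3070 0.0000] k=[67 52 45 23 18 10 2 0 5 0]
t=15: x=[63.8963 52.5316 42.3010 25.3513 17.5010 10.0301 2.9283 1.0674 3.5790 0.7723] k=[69 50 47 22 20 12 0 0 2 0]
t=16: x=[65.3023 51.7331 43.2471 25.2519 19.0475 11.4338 1.8177 0.3050 1.4322 0.3090] k=[60 53 48 29 22 13 2 4 0 0]
t=17: x=[58.0825 52.6315 45.4390 30.5746 21.6420 12.7372 3.9881 3.1503 0.6139 0.0000] k=[56 52 47 34 25 16 3 0 0 0]
t=18: x=[54.5330 51.1843 45.3393 34.3583 24.9355 15.4439 4.5432 0.4575 0.0000 0.0000] k=[53 51 47 32 29 16 4 5 0 0]
t=19: x=[51.8379 50.0372 44.8909 33.5615 27.4311 16.1957 6.0064 4.1660 0.7674 0.0000] k=[49 51 44 33 29 17 7 8 0 0]
t=20: x=[48.4496 48.9903 42.9483 33.8105 27.7306 17.3484 8.7299 6.7545 1.2277 0.0000] k=[46 48 38 30 28 17 4 10 6 0]
t=21: x=[45.4650 45.5537 37.8729 30.6741 26.5826 16.7470 6.9143 8.6312 5.8260 0.9268] k=[45 51 42 30 30 12 3 10 10 2]

0.1119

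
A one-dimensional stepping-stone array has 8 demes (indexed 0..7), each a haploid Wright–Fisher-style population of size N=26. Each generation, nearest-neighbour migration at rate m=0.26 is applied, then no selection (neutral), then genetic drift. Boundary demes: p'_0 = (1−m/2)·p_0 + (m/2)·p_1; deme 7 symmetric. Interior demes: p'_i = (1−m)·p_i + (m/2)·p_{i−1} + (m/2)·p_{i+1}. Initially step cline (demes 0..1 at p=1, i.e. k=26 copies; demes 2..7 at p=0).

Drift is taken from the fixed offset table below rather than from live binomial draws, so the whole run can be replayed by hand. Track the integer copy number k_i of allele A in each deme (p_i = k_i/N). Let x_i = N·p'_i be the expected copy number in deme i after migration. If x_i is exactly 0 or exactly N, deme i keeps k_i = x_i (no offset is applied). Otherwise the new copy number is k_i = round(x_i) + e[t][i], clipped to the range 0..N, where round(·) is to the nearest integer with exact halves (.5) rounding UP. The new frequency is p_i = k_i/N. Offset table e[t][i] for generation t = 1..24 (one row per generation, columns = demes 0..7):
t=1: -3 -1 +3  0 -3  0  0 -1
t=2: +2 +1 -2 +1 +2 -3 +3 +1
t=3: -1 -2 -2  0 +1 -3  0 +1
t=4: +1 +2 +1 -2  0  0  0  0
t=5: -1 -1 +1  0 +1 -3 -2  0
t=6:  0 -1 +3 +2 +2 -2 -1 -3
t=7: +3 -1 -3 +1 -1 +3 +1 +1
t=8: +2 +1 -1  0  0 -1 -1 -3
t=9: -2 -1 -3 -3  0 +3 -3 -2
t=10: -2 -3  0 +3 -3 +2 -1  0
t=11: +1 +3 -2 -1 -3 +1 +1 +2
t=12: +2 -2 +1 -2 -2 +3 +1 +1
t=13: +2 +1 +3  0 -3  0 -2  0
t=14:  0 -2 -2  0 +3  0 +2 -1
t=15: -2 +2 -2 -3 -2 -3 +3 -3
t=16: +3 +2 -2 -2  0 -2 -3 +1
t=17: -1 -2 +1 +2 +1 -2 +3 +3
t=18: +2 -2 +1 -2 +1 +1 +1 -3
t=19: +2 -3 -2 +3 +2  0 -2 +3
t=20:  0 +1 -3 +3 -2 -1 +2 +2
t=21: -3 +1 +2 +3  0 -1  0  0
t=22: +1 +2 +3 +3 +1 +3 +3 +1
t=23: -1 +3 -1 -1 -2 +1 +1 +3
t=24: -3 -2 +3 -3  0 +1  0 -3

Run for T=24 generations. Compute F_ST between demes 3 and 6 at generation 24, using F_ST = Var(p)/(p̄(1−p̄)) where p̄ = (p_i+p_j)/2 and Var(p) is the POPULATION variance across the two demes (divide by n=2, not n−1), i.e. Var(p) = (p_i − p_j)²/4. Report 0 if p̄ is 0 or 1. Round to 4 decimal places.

t=0: k=[26 26 0 0 0 0 0 0]
t=1: x=[26.0000 22.6200 3.3800 0.0000 0.0000 0.0000 0.0000 0.0000] k=[26 22 6 0 0 0 0 0]
t=2: x=[25.4800 20.4400 7.3000 0.7800 0.0000 0.0000 0.0000 0.0000] k=[26 21 5 2 0 0 0 0]
t=3: x=[25.3500 19.5700 6.6900 2.1300 0.2600 0.0000 0.0000 0.0000] k=[24 18 5 2 1 0 0 0]
t=4: x=[23.2200 17.0900 6.3000 2.2600 1.0000 0.1300 0.0000 0.0000] k=[24 19 7 0 1 0 0 0]
t=5: x=[23.3500 18.0900 7.6500 1.0400 0.7400 0.1300 0.0000 0.0000] k=[22 17 9 1 2 0 0 0]
t=6: x=[21.3500 16.6100 9.0000 2.1700 1.6100 0.2600 0.0000 0.0000] k=[21 16 12 4 4 0 0 0]
t=7: x=[20.3500 16.1300 11.4800 5.0400 3.4800 0.5200 0.0000 0.0000] k=[23 15 8 6 2 4 0 0]
t=8: x=[21.9600 15.1300 8.6500 5.7400 2.7800 3.2200 0.5200 0.0000] k=[24 16 8 6 3 2 0 0]
t=9: x=[22.9600 16.0000 8.7800 5.8700 3.2600 1.8700 0.2600 0.0000] k=[21 15 6 3 3 5 0 0]
t=10: x=[20.2200 14.6100 6.7800 3.3900 3.2600 4.0900 0.6500 0.0000] k=[18 12 7 6 0 6 0 0]
t=11: x=[17.2200 12.1300 7.5200 5.3500 1.5600 4.4400 0.7800 0.0000] k=[18 15 6 4 0 5 2 0]
t=12: x=[17.6100 14.2200 6.9100 3.7400 1.1700 3.9600 2.1300 0.2600] k=[20 12 8 2 0 7 3 1]
t=13: x=[18.9600 12.5200 7.7400 2.5200 1.1700 5.5700 3.2600 1.2600] k=[21 14 11 3 0 6 1 1]
t=14: x=[20.0900 14.5200 10.3500 3.6500 1.1700 4.5700 1.6500 1.0000] k=[20 13 8 4 4 5 4 0]
t=15: x=[19.0900 13.2600 8.1300 4.5200 4.1300 4.7400 3.6100 0.5200] k=[17 15 6 2 2 2 7 0]
t=16: x=[16.7400 14.0900 6.6500 2.5200 2.0000 2.6500 5.4400 0.9100] k=[20 16 5 1 2 1 2 2]
t=17: x=[19.4800 15.0900 5.9100 1.6500 1.7400 1.2600 1.8700 2.0000] k=[18 13 7 4 3 0 5 5]
t=18: x=[17.3500 12.8700 7.3900 4.2600 2.7400 1.0400 4.3500 5.0000] k=[19 11 8 2 4 2 5 2]
t=19: x=[17.9600 11.6500 7.6100 3.0400 3.4800 2.6500 4.2200 2.3900] k=[20 9 6 6 5 3 2 5]
t=20: x=[18.5700 10.0400 6.3900 5.8700 4.8700 3.1300 2.5200 4.6100] k=[19 11 3 9 3 2 5 7]
t=21: x=[17.9600 11.0000 4.8200 7.4400 3.6500 2.5200 4.8700 6.7400] k=[15 12 7 10 4 2 5 7]
t=22: x=[14.6100 11.7400 8.0400 8.8300 4.5200 2.6500 4.8700 6.7400] k=[16 14 11 12 6 6 8 8]
t=23: x=[15.7400 13.8700 11.5200 11.0900 6.7800 6.2600 7.7400 8.0000] k=[15 17 11 10 5 7 9 11]
t=24: x=[15.2600 15.9600 11.6500 9.4800 5.9100 7.0000 9.0000 10.7400] k=[12 14 15 6 6 8 9 8]

0.0162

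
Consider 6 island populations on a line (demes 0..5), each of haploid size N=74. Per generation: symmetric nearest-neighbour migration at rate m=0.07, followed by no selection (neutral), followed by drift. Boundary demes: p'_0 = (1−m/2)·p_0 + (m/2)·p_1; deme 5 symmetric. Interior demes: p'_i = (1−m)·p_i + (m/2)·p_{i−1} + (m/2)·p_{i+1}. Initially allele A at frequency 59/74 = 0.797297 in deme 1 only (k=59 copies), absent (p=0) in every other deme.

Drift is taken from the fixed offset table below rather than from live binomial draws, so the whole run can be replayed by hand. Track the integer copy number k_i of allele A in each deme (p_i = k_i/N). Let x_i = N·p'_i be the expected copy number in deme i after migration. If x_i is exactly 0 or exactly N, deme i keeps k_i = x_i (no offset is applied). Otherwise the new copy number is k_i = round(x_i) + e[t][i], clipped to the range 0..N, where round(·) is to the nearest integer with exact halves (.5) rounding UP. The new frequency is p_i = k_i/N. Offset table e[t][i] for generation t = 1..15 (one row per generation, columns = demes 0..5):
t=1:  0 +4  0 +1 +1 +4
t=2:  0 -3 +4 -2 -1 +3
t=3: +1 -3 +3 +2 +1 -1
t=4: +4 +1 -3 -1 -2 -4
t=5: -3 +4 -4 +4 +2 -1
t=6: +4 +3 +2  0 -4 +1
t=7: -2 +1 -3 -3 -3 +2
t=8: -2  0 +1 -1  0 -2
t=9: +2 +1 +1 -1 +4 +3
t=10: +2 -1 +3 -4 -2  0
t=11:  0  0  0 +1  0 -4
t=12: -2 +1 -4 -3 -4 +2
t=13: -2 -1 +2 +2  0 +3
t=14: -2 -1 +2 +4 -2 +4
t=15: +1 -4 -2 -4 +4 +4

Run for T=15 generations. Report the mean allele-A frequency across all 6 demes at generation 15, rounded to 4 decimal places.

t=0: k=[0 59 0 0 0 0]
t=1: x=[2.0650 54.8700 2.0650 0.0000 0.0000 0.0000] k=[2 59 2 0 0 0]
t=2: x=[3.9950 55.0100 3.9250 0.0700 0.0000 0.0000] k=[4 52 8 0 0 0]
t=3: x=[5.6800 48.7800 9.2600 0.2800 0.0000 0.0000] k=[7 46 12 2 0 0]
t=4: x=[8.3650 43.4450 12.8400 2.2800 0.0700 0.0000] k=[12 44 10 1 0 0]
t=5: x=[13.1200 41.6900 10.8750 1.2800 0.0350 0.0000] k=[10 46 7 5 2 0]
t=6: x=[11.2600 43.3750 8.2950 4.9650 2.0350 0.0700] k=[15 46 10 5 0 1]
t=7: x=[16.0850 43.6550 11.0850 5.0000 0.2100 0.9650] k=[14 45 8 2 0 3]
t=8: x=[15.0850 42.6200 9.0850 2.1400 0.1750 2.8950] k=[13 43 10 1 0 1]
t=9: x=[14.0500 40.7950 10.8400 1.2800 0.0700 0.9650] k=[16 42 12 0 4 4]
t=10: x=[16.9100 40.0400 12.6300 0.5600 3.8600 4.0000] k=[19 39 16 0 2 4]
t=11: x=[19.7000 37.4950 16.2450 0.6300 2.0000 3.9300] k=[20 37 16 2 2 0]
t=12: x=[20.5950 35.6700 16.2450 2.4900 1.9300 0.0700] k=[19 37 12 0 0 2]
t=13: x=[19.6300 35.4950 12.4550 0.4200 0.0700 1.9300] k=[18 34 14 2 0 5]
t=14: x=[18.5600 32.7400 14.2800 2.3500 0.2450 4.8250] k=[17 32 16 6 0 9]
t=15: x=[17.5250 30.9150 16.2100 6.1400 0.5250 8.6850] k=[19 27 14 2 5 13]

0.1802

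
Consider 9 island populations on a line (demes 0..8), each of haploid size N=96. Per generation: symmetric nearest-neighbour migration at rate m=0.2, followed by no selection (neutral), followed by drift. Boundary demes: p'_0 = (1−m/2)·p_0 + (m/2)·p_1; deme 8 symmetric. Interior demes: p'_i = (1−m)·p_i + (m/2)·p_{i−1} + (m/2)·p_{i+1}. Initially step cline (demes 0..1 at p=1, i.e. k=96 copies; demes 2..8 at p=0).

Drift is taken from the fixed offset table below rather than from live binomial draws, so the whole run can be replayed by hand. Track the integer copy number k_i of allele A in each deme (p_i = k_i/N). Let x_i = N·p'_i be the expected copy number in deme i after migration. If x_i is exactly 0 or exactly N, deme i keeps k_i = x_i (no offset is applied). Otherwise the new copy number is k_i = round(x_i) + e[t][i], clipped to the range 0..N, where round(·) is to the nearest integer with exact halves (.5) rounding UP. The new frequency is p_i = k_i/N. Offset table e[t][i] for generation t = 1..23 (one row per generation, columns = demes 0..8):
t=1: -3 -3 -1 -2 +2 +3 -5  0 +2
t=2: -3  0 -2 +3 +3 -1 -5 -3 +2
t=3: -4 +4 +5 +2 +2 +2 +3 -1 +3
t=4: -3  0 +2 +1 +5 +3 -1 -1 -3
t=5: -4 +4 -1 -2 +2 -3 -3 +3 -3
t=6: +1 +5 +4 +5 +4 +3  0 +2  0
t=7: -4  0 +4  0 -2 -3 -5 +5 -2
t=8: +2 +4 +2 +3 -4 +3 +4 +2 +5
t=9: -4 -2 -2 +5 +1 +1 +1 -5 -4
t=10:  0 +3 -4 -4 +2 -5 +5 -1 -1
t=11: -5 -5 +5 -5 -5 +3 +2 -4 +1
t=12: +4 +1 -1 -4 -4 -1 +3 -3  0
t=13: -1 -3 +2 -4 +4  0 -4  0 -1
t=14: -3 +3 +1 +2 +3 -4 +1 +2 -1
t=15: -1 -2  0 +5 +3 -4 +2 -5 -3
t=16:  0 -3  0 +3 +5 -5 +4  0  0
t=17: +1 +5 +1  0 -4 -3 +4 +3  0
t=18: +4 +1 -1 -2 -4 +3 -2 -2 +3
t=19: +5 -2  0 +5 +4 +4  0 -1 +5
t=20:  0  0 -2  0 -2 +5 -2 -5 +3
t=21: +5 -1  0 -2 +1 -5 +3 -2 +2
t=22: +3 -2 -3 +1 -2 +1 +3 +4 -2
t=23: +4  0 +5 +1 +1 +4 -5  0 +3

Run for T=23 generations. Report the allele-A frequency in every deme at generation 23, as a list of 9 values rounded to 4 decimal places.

t=0: k=[96 96 0 0 0 0 0 0 0]
t=1: x=[96.0000 86.4000 9.6000 0.0000 0.0000 0.0000 0.0000 0.0000 0.0000] k=[96 83 9 0 0 0 0 0 0]
t=2: x=[94.7000 76.9000 15.5000 0.9000 0.0000 0.0000 0.0000 0.0000 0.0000] k=[92 77 14 4 0 0 0 0 0]
t=3: x=[90.5000 72.2000 19.3000 4.6000 0.4000 0.0000 0.0000 0.0000 0.0000] k=[87 76 24 7 2 0 0 0 0]
t=4: x=[85.9000 71.9000 27.5000 8.2000 2.3000 0.2000 0.0000 0.0000 0.0000] k=[83 72 30 9 7 3 0 0 0]
t=5: x=[81.9000 68.9000 32.1000 10.9000 6.8000 3.1000 0.3000 0.0000 0.0000] k=[78 73 31 9 9 0 0 0 0]
t=6: x=[77.5000 69.3000 33.0000 11.2000 8.1000 0.9000 0.0000 0.0000 0.0000] k=[79 74 37 16 12 4 0 0 0]
t=7: x=[78.5000 70.8000 38.6000 17.7000 11.6000 4.4000 0.4000 0.0000 0.0000] k=[75 71 43 18 10 1 0 0 0]
t=8: x=[74.6000 68.6000 43.3000 19.7000 9.9000 1.8000 0.1000 0.0000 0.0000] k=[77 73 45 23 6 5 4 0 0]
t=9: x=[76.6000 70.6000 45.6000 23.5000 7.6000 5.0000 3.7000 0.4000 0.0000] k=[73 69 44 29 9 6 5 0 0]
t=10: x=[72.6000 66.9000 45.0000 28.5000 10.7000 6.2000 4.6000 0.5000 0.0000] k=[73 70 41 25 13 1 10 0 0]
t=11: x=[72.7000 67.4000 42.3000 25.4000 13.0000 3.1000 8.1000 1.0000 0.0000] k=[68 62 47 20 8 6 10 0 0]
t=12: x=[67.4000 61.1000 45.8000 21.5000 9.0000 6.6000 8.6000 1.0000 0.0000] k=[71 62 45 18 5 6 12 0 0]
t=13: x=[70.1000 61.2000 44.0000 19.4000 6.4000 6.5000 10.2000 1.2000 0.0000] k=[69 58 46 15 10 7 6 1 0]
t=14: x=[67.9000 57.9000 44.1000 17.6000 10.2000 7.2000 5.6000 1.4000 0.1000] k=[65 61 45 20 13 3 7 3 0]
t=15: x=[64.6000 59.8000 44.1000 21.8000 12.7000 4.4000 6.2000 3.1000 0.3000] k=[64 58 44 27 16 0 8 0 0]
t=16: x=[63.4000 57.2000 43.7000 27.6000 15.5000 2.4000 6.4000 0.8000 0.0000] k=[63 54 44 31 21 0 10 1 0]
t=17: x=[62.1000 53.9000 43.7000 31.3000 19.9000 3.1000 8.1000 1.8000 0.1000] k=[63 59 45 31 16 0 12 5 0]
t=18: x=[62.6000 58.0000 45.0000 30.9000 15.9000 2.8000 10.1000 5.2000 0.5000] k=[67 59 44 29 12 6 8 3 4]
t=19: x=[66.2000 58.3000 44.0000 28.8000 13.1000 6.8000 7.3000 3.6000 3.9000] k=[71 56 44 34 17 11 7 3 9]
t=20: x=[69.5000 56.3000 44.2000 33.3000 18.1000 11.2000 7.0000 4.0000 8.4000] k=[70 56 42 33 16 16 5 0 11]
t=21: x=[68.6000 56.0000 42.5000 32.2000 17.7000 14.9000 5.6000 1.6000 9.9000] k=[74 55 43 30 19 10 9 0 12]
t=22: x=[72.1000 55.7000 42.9000 30.2000 19.2000 10.8000 8.2000 2.1000 10.8000] k=[75 54 40 31 17 12 11 6 9]
t=23: x=[72.9000 54.7000 40.5000 30.5000 17.9000 12.4000 10.6000 6.8000 8.7000] k=[77 55 46 32 19 16 6 7 12]

[0.8021, 0.5729, 0.4792, 0.3333, 0.1979, 0.1667, 0.0625, 0.0729, 0.1250]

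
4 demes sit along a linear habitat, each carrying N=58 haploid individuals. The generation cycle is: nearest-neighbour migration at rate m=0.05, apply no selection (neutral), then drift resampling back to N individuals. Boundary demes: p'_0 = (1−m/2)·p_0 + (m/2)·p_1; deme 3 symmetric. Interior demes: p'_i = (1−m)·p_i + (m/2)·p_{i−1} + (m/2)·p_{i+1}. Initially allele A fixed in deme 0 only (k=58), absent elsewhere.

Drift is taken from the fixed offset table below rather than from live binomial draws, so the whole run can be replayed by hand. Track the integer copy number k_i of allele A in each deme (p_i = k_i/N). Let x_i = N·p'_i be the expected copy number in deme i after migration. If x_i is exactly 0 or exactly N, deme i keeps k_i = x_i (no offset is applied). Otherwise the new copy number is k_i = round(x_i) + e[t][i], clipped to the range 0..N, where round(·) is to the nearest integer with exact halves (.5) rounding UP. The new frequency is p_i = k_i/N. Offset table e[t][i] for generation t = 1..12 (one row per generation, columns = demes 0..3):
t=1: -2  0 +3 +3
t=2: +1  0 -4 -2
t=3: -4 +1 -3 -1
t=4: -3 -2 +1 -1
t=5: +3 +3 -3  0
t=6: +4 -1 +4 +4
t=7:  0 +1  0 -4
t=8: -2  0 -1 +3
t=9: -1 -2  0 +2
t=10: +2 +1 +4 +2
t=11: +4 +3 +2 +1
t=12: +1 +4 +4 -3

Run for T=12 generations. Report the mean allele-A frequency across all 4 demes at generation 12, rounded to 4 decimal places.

t=0: k=[58 0 0 0]
t=1: x=[56.5500 1.4500 0.0000 0.0000] k=[55 1 0 0]
t=2: x=[53.6500 2.3250 0.0250 0.0000] k=[55 2 0 0]
t=3: x=[53.6750 3.2750 0.0500 0.0000] k=[50 4 0 0]
t=4: x=[48.8500 5.0500 0.1000 0.0000] k=[46 3 1 0]
t=5: x=[44.9250 4.0250 1.0250 0.0250] k=[48 7 0 0]
t=6: x=[46.9750 7.8500 0.1750 0.0000] k=[51 7 4 0]
t=7: x=[49.9000 8.0250 3.9750 0.1000] k=[50 9 4 0]
t=8: x=[48.9750 9.9000 4.0250 0.1000] k=[47 10 3 3]
t=9: x=[46.0750 10.7500 3.1750 3.0000] k=[45 9 3 5]
t=10: x=[44.1000 9.7500 3.2000 4.9500] k=[46 11 7 7]
t=11: x=[45.1250 11.7750 7.1000 7.0000] k=[49 15 9 8]
t=12: x=[48.1500 15.7000 9.1250 8.0250] k=[49 20 13 5]

0.3750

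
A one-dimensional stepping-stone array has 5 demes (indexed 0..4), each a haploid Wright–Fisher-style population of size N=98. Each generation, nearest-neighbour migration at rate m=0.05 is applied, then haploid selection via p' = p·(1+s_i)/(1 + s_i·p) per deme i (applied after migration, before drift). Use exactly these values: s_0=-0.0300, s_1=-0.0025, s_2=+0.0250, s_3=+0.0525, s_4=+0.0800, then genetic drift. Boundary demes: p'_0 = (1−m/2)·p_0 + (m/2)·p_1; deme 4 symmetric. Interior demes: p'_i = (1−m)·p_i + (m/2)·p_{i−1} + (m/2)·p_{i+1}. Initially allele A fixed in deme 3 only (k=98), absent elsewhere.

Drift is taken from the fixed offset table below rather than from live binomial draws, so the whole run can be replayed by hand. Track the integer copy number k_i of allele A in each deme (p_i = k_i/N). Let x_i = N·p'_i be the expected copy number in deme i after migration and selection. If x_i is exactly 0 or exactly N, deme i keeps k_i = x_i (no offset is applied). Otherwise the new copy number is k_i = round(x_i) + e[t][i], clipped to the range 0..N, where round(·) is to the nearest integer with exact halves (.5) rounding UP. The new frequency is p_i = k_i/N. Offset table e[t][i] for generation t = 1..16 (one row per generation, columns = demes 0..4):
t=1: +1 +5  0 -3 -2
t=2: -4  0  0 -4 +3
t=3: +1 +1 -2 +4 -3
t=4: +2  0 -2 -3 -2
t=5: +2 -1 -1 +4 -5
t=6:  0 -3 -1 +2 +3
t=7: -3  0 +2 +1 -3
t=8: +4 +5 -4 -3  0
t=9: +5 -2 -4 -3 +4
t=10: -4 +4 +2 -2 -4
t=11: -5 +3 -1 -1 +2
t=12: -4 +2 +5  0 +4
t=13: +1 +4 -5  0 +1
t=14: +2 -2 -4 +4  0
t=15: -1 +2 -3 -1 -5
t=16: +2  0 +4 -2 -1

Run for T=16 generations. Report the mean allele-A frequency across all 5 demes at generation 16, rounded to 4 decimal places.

t=0: k=[0 0 0 98 0]
t=1: x=[0.0000 0.0000 2.5097 93.3328 2.6407] k=[0 0 3 90 1]
t=2: x=[0.0000 0.0748 5.2207 86.1437 3.4739] k=[0 0 5 82 6]
t=3: x=[0.0000 0.1247 6.9579 78.9719 8.4773] k=[0 1 5 83 5]
t=4: x=[0.0243 1.0723 7.0090 79.8683 7.4637] k=[2 1 5 77 5]
t=5: x=[1.9169 1.1222 6.8558 74.3307 7.3035] k=[4 0 6 78 2]
t=6: x=[3.7875 0.2494 7.8260 75.2072 4.1986] k=[4 0 7 77 7]
t=7: x=[3.7875 0.2743 8.7702 74.4281 9.3830] k=[1 0 11 75 6]
t=8: x=[0.9460 0.2993 12.5935 72.6484 8.2907] k=[5 5 9 70 8]
t=9: x=[4.8574 5.0879 10.6573 68.0006 10.2342] k=[10 3 7 65 14]
t=10: x=[9.5590 3.2671 8.5406 63.4284 16.2938] k=[6 7 11 61 12]
t=11: x=[5.8550 7.0586 12.4153 59.7250 14.1304] k=[1 10 11 59 16]
t=12: x=[1.1887 9.7779 12.4407 57.9423 18.1875] k=[0 12 17 58 22]
t=13: x=[0.2910 11.7990 18.2641 57.2977 24.2781] k=[1 16 13 57 25]
t=14: x=[1.3343 15.5173 14.4770 56.3300 27.2893] k=[3 14 10 60 27]
t=15: x=[3.1799 13.5957 11.6002 59.1311 29.3836] k=[2 16 9 58 24]
t=16: x=[2.2811 15.4424 10.6318 57.1489 26.3044] k=[4 15 15 55 25]

0.2327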